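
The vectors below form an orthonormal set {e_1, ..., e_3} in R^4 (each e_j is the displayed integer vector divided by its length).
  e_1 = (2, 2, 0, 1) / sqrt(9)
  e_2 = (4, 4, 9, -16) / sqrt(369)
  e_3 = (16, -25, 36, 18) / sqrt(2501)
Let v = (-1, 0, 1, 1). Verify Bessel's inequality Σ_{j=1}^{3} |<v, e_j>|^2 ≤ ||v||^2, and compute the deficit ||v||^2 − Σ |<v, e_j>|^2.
Σ |<v, e_j>|^2 = 62/61; ||v||^2 = 3; deficit = 121/61

Write each e_j = u_j / sqrt(<u_j, u_j>) where u_j is the displayed integer vector. Then <v, e_j> = <v, u_j> / sqrt(<u_j, u_j>), so |<v, e_j>|^2 = <v, u_j>^2 / <u_j, u_j>.
Coefficients: <v, e_1> = -1/sqrt(9), <v, e_2> = -11/sqrt(369), <v, e_3> = 38/sqrt(2501).
Square and sum: Σ |<v, e_j>|^2 = 62/61.
Compute ||v||^2 = v·v = 3.
Deficit = 3 − 62/61 = 121/61 ≥ 0, confirming Bessel's inequality. (The deficit equals ||v − Σ <v,e_j> e_j||^2, the squared distance from v to span{e_j}.)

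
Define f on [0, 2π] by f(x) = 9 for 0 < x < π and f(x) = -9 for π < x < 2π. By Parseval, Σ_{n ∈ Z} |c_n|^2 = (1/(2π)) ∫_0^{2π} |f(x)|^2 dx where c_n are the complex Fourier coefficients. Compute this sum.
Σ |c_n|^2 = 81

Parseval equates the L^2 energy of f (normalised by 1/(2π)) with the ℓ^2 sum of its Fourier coefficients: (1/(2π)) ∫_0^{2π} |f|^2 = Σ |c_n|^2.
Compute the left side: (1/(2π)) [∫_0^π 9^2 dx + ∫_π^{2π} (-9)^2 dx] = (1/(2π)) · (81π + 81π) = (81 + 81)/2 = 81.
So Σ_{n ∈ Z} |c_n|^2 = 81.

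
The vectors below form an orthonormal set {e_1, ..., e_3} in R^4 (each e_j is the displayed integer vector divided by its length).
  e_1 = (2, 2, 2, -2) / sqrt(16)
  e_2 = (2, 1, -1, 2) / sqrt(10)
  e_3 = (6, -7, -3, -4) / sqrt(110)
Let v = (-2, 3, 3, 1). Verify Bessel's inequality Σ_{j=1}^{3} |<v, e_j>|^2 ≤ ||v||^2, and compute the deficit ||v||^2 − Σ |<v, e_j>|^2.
Σ |<v, e_j>|^2 = 963/44; ||v||^2 = 23; deficit = 49/44

Write each e_j = u_j / sqrt(<u_j, u_j>) where u_j is the displayed integer vector. Then <v, e_j> = <v, u_j> / sqrt(<u_j, u_j>), so |<v, e_j>|^2 = <v, u_j>^2 / <u_j, u_j>.
Coefficients: <v, e_1> = 6/sqrt(16), <v, e_2> = -2/sqrt(10), <v, e_3> = -46/sqrt(110).
Square and sum: Σ |<v, e_j>|^2 = 963/44.
Compute ||v||^2 = v·v = 23.
Deficit = 23 − 963/44 = 49/44 ≥ 0, confirming Bessel's inequality. (The deficit equals ||v − Σ <v,e_j> e_j||^2, the squared distance from v to span{e_j}.)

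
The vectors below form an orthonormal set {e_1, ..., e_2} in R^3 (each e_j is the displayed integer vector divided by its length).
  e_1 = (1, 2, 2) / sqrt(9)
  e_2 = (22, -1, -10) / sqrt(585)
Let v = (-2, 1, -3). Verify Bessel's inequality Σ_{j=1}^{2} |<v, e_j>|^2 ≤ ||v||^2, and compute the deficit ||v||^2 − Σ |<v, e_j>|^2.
Σ |<v, e_j>|^2 = 57/13; ||v||^2 = 14; deficit = 125/13

Write each e_j = u_j / sqrt(<u_j, u_j>) where u_j is the displayed integer vector. Then <v, e_j> = <v, u_j> / sqrt(<u_j, u_j>), so |<v, e_j>|^2 = <v, u_j>^2 / <u_j, u_j>.
Coefficients: <v, e_1> = -6/sqrt(9), <v, e_2> = -15/sqrt(585).
Square and sum: Σ |<v, e_j>|^2 = 57/13.
Compute ||v||^2 = v·v = 14.
Deficit = 14 − 57/13 = 125/13 ≥ 0, confirming Bessel's inequality. (The deficit equals ||v − Σ <v,e_j> e_j||^2, the squared distance from v to span{e_j}.)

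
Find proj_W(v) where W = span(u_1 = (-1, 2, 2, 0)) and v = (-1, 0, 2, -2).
proj_W(v) = (-5/9, 10/9, 10/9, 0)

Set up U = [u_1 | ... | u_1] ∈ R^(4×1). The projector onto W = col(U) is P = U (U^T U)^(-1) U^T.
Compute U^T U =
  [9],
and U^T v = (5).
Solve U^T U · c = U^T v for the coefficients: c = (5/9). The projection is proj_W(v) = U c.
Check: (v - proj_W(v)) · u_1 = 0  (should be 0).
Result: proj_W(v) = (-5/9, 10/9, 10/9, 0).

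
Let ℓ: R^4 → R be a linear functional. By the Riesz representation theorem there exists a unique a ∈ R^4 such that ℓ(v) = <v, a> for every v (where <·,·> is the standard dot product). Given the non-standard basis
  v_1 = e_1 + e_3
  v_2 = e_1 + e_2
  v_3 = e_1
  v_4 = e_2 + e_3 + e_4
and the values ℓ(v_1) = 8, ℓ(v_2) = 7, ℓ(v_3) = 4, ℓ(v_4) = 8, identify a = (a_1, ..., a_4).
a = (4, 3, 4, 1)

Write a = (a_1, ..., a_4) in the standard basis. For each basis vector v_i, ℓ(v_i) = <v_i, a> is a linear equation in the a_j's. Collect the n equations into a matrix system V a = ℓ, where row i of V is v_i (expressed in the standard basis). Since V is invertible (lower-triangular with 1s on the diagonal, up to permutation), solve by back-substitution:
  V =
[[1, 0, 1, 0],
 [1, 1, 0, 0],
 [1, 0, 0, 0],
 [0, 1, 1, 1]]
  V a = (8, 7, 4, 8)
Solving gives a = (4, 3, 4, 1).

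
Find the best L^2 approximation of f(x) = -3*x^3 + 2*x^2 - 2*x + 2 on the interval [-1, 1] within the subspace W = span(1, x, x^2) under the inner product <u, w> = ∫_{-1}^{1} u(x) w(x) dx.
g(x) = 2*x^2 - 19*x/5 + 2

The best approximation g ∈ W is the orthogonal projection of f onto W. Writing g = a_0 + a_1 x + a_2 x^2, the coefficients solve the normal equations G · a = b where
  G_{ij} = <φ_i, φ_j> and b_i = <f, φ_i>, with φ_0 = 1, φ_1 = x, φ_2 = x^2.
G =
  [2, 0, 2/3]
  [0, 2/3, 0]
  [2/3, 0, 2/5],
b = (16/3, -38/15, 32/15).
Solving gives a_0 = 2, a_1 = -19/5, a_2 = 2, so
  g(x) = 2*x^2 - 19*x/5 + 2.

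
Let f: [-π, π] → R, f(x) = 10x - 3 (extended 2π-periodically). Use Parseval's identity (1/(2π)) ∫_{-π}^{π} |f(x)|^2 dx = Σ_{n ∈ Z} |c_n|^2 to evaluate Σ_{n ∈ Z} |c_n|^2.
Σ |c_n|^2 = 100π^2/3 + 9

Expand and integrate term by term over [-π, π]:
  ∫ (10x)^2 dx = 100·(2π^3/3); ∫ 2·10·(-3)·x dx = 0 (odd integrand); ∫ (-3)^2 dx = 9·2π.
So (1/(2π)) ∫_{-π}^{π} (10x - 3)^2 dx = 100π^2/3 + 9 = 100π^2/3 + 9.
Parseval ⇒ Σ |c_n|^2 = 100π^2/3 + 9.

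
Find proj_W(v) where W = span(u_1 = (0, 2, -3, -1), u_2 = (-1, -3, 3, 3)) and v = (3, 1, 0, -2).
proj_W(v) = (24/17, 20/17, 6/17, -46/17)

Set up U = [u_1 | ... | u_2] ∈ R^(4×2). The projector onto W = col(U) is P = U (U^T U)^(-1) U^T.
Compute U^T U =
  [14, -18]
  [-18, 28],
and U^T v = (4, -12).
Solve U^T U · c = U^T v for the coefficients: c = (-26/17, -24/17). The projection is proj_W(v) = U c.
Check: (v - proj_W(v)) · u_1 = 0  (should be 0).
Check: (v - proj_W(v)) · u_2 = 0  (should be 0).
Result: proj_W(v) = (24/17, 20/17, 6/17, -46/17).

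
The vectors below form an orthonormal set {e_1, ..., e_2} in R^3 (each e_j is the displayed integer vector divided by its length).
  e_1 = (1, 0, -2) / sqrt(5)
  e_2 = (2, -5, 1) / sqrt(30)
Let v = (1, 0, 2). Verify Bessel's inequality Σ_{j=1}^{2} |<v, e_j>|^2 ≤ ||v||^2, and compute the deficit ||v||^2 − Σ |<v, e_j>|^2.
Σ |<v, e_j>|^2 = 7/3; ||v||^2 = 5; deficit = 8/3

Write each e_j = u_j / sqrt(<u_j, u_j>) where u_j is the displayed integer vector. Then <v, e_j> = <v, u_j> / sqrt(<u_j, u_j>), so |<v, e_j>|^2 = <v, u_j>^2 / <u_j, u_j>.
Coefficients: <v, e_1> = -3/sqrt(5), <v, e_2> = 4/sqrt(30).
Square and sum: Σ |<v, e_j>|^2 = 7/3.
Compute ||v||^2 = v·v = 5.
Deficit = 5 − 7/3 = 8/3 ≥ 0, confirming Bessel's inequality. (The deficit equals ||v − Σ <v,e_j> e_j||^2, the squared distance from v to span{e_j}.)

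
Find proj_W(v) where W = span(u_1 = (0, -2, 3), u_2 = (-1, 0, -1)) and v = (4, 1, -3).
proj_W(v) = (46/17, 50/17, -29/17)

Set up U = [u_1 | ... | u_2] ∈ R^(3×2). The projector onto W = col(U) is P = U (U^T U)^(-1) U^T.
Compute U^T U =
  [13, -3]
  [-3, 2],
and U^T v = (-11, -1).
Solve U^T U · c = U^T v for the coefficients: c = (-25/17, -46/17). The projection is proj_W(v) = U c.
Check: (v - proj_W(v)) · u_1 = 0  (should be 0).
Check: (v - proj_W(v)) · u_2 = 0  (should be 0).
Result: proj_W(v) = (46/17, 50/17, -29/17).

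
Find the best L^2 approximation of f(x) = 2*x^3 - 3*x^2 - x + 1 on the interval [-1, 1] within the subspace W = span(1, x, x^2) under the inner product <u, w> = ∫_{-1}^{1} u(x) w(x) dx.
g(x) = -3*x^2 + x/5 + 1

The best approximation g ∈ W is the orthogonal projection of f onto W. Writing g = a_0 + a_1 x + a_2 x^2, the coefficients solve the normal equations G · a = b where
  G_{ij} = <φ_i, φ_j> and b_i = <f, φ_i>, with φ_0 = 1, φ_1 = x, φ_2 = x^2.
G =
  [2, 0, 2/3]
  [0, 2/3, 0]
  [2/3, 0, 2/5],
b = (0, 2/15, -8/15).
Solving gives a_0 = 1, a_1 = 1/5, a_2 = -3, so
  g(x) = -3*x^2 + x/5 + 1.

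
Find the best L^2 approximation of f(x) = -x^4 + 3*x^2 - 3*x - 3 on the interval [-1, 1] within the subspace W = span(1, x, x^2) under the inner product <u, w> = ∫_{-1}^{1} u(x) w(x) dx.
g(x) = 15*x^2/7 - 3*x - 102/35

The best approximation g ∈ W is the orthogonal projection of f onto W. Writing g = a_0 + a_1 x + a_2 x^2, the coefficients solve the normal equations G · a = b where
  G_{ij} = <φ_i, φ_j> and b_i = <f, φ_i>, with φ_0 = 1, φ_1 = x, φ_2 = x^2.
G =
  [2, 0, 2/3]
  [0, 2/3, 0]
  [2/3, 0, 2/5],
b = (-22/5, -2, -38/35).
Solving gives a_0 = -102/35, a_1 = -3, a_2 = 15/7, so
  g(x) = 15*x^2/7 - 3*x - 102/35.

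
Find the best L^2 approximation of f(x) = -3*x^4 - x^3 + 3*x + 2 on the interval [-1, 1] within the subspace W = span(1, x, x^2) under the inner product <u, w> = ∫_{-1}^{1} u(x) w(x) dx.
g(x) = -18*x^2/7 + 12*x/5 + 79/35

The best approximation g ∈ W is the orthogonal projection of f onto W. Writing g = a_0 + a_1 x + a_2 x^2, the coefficients solve the normal equations G · a = b where
  G_{ij} = <φ_i, φ_j> and b_i = <f, φ_i>, with φ_0 = 1, φ_1 = x, φ_2 = x^2.
G =
  [2, 0, 2/3]
  [0, 2/3, 0]
  [2/3, 0, 2/5],
b = (14/5, 8/5, 10/21).
Solving gives a_0 = 79/35, a_1 = 12/5, a_2 = -18/7, so
  g(x) = -18*x^2/7 + 12*x/5 + 79/35.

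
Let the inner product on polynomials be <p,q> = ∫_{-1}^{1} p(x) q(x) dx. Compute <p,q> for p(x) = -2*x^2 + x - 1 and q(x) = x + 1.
<p,q> = -8/3

Expand the product: p(x)·q(x) = -2*x^3 - x^2 - 1.
∫_{-1}^{1} of each monomial x^k gives [2/(k+1) if k even, 0 if k odd]. Integrating term-by-term (or equivalently evaluating the antiderivative F(x) = -x^4/2 - x^3/3 - x at the endpoints):
  F(1) − F(−1) = -11/6 − (5/6) = -8/3.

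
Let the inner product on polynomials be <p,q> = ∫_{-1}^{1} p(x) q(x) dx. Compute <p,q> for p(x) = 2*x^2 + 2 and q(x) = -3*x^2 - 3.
<p,q> = -112/5

Expand the product: p(x)·q(x) = -6*x^4 - 12*x^2 - 6.
∫_{-1}^{1} of each monomial x^k gives [2/(k+1) if k even, 0 if k odd]. Integrating term-by-term (or equivalently evaluating the antiderivative F(x) = -6*x^5/5 - 4*x^3 - 6*x at the endpoints):
  F(1) − F(−1) = -56/5 − (56/5) = -112/5.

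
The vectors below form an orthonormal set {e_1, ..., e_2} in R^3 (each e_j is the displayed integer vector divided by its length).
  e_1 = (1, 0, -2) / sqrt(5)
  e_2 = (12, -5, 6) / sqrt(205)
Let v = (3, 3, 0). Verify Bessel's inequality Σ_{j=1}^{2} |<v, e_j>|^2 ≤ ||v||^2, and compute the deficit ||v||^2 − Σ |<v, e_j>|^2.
Σ |<v, e_j>|^2 = 162/41; ||v||^2 = 18; deficit = 576/41

Write each e_j = u_j / sqrt(<u_j, u_j>) where u_j is the displayed integer vector. Then <v, e_j> = <v, u_j> / sqrt(<u_j, u_j>), so |<v, e_j>|^2 = <v, u_j>^2 / <u_j, u_j>.
Coefficients: <v, e_1> = 3/sqrt(5), <v, e_2> = 21/sqrt(205).
Square and sum: Σ |<v, e_j>|^2 = 162/41.
Compute ||v||^2 = v·v = 18.
Deficit = 18 − 162/41 = 576/41 ≥ 0, confirming Bessel's inequality. (The deficit equals ||v − Σ <v,e_j> e_j||^2, the squared distance from v to span{e_j}.)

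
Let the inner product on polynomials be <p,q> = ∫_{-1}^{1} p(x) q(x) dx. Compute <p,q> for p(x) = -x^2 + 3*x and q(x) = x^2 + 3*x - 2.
<p,q> = 104/15

Expand the product: p(x)·q(x) = -x^4 + 11*x^2 - 6*x.
∫_{-1}^{1} of each monomial x^k gives [2/(k+1) if k even, 0 if k odd]. Integrating term-by-term (or equivalently evaluating the antiderivative F(x) = -x^5/5 + 11*x^3/3 - 3*x^2 at the endpoints):
  F(1) − F(−1) = 7/15 − (-97/15) = 104/15.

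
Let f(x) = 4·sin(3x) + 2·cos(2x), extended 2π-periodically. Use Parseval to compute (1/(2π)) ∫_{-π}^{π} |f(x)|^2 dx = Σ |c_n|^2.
Σ |c_n|^2 = 10

Expand |f|^2 and use orthogonality of {sin(nx), cos(mx)} on [-π, π]:
  ∫_{-π}^{π} sin(nx)^2 dx = π, ∫ cos(mx)^2 dx = π, and cross terms integrate to 0.
So ∫_{-π}^{π} f(x)^2 dx = 4^2 · π + 2^2 · π = (16 + 4)π.
Divide by 2π: (16 + 4)/2 = 10.
By Parseval, this equals Σ |c_n|^2.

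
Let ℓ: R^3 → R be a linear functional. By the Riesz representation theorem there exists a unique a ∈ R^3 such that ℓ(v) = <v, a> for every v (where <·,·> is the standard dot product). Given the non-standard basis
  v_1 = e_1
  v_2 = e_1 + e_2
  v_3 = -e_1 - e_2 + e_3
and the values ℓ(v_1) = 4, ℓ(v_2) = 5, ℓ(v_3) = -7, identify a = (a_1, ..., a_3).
a = (4, 1, -2)

Write a = (a_1, ..., a_3) in the standard basis. For each basis vector v_i, ℓ(v_i) = <v_i, a> is a linear equation in the a_j's. Collect the n equations into a matrix system V a = ℓ, where row i of V is v_i (expressed in the standard basis). Since V is invertible (lower-triangular with 1s on the diagonal, up to permutation), solve by back-substitution:
  V =
[[1, 0, 0],
 [1, 1, 0],
 [-1, -1, 1]]
  V a = (4, 5, -7)
Solving gives a = (4, 1, -2).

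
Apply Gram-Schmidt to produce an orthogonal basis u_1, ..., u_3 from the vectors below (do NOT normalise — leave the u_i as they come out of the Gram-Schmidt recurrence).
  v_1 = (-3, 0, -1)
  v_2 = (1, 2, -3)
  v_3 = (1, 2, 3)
Orthogonal basis:
  u_1 = (-3, 0, -1)
  u_2 = (1, 2, -3)
  u_3 = (-18/35, 18/7, 54/35)

Apply the Gram-Schmidt recurrence
  u_1 = v_1
  u_i = v_i − Σ_{j<i} ((v_i · u_j) / (u_j · u_j)) · u_j.

Step by step this gives:
  u_1 = (-3, 0, -1)
  u_2 = (1, 2, -3)
  u_3 = (-18/35, 18/7, 54/35)

Orthogonality check:
  u_2 · u_1 = 0 (should be 0)
  u_3 · u_1 = 0 (should be 0)
  u_3 · u_2 = 0 (should be 0)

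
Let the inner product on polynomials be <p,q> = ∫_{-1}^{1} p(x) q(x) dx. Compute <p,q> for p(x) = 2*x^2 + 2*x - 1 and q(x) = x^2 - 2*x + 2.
<p,q> = -58/15

Expand the product: p(x)·q(x) = 2*x^4 - 2*x^3 - x^2 + 6*x - 2.
∫_{-1}^{1} of each monomial x^k gives [2/(k+1) if k even, 0 if k odd]. Integrating term-by-term (or equivalently evaluating the antiderivative F(x) = 2*x^5/5 - x^4/2 - x^3/3 + 3*x^2 - 2*x at the endpoints):
  F(1) − F(−1) = 17/30 − (133/30) = -58/15.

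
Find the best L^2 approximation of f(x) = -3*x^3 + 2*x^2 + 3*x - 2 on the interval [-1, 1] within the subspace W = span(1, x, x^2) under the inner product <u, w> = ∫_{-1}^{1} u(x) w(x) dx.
g(x) = 2*x^2 + 6*x/5 - 2

The best approximation g ∈ W is the orthogonal projection of f onto W. Writing g = a_0 + a_1 x + a_2 x^2, the coefficients solve the normal equations G · a = b where
  G_{ij} = <φ_i, φ_j> and b_i = <f, φ_i>, with φ_0 = 1, φ_1 = x, φ_2 = x^2.
G =
  [2, 0, 2/3]
  [0, 2/3, 0]
  [2/3, 0, 2/5],
b = (-8/3, 4/5, -8/15).
Solving gives a_0 = -2, a_1 = 6/5, a_2 = 2, so
  g(x) = 2*x^2 + 6*x/5 - 2.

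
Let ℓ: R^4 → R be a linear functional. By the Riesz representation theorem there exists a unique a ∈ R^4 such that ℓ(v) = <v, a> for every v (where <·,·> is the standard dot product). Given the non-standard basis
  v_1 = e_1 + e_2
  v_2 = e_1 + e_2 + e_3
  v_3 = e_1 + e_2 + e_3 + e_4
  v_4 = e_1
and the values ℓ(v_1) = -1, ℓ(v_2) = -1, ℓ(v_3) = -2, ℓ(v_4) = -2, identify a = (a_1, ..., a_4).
a = (-2, 1, 0, -1)

Write a = (a_1, ..., a_4) in the standard basis. For each basis vector v_i, ℓ(v_i) = <v_i, a> is a linear equation in the a_j's. Collect the n equations into a matrix system V a = ℓ, where row i of V is v_i (expressed in the standard basis). Since V is invertible (lower-triangular with 1s on the diagonal, up to permutation), solve by back-substitution:
  V =
[[1, 1, 0, 0],
 [1, 1, 1, 0],
 [1, 1, 1, 1],
 [1, 0, 0, 0]]
  V a = (-1, -1, -2, -2)
Solving gives a = (-2, 1, 0, -1).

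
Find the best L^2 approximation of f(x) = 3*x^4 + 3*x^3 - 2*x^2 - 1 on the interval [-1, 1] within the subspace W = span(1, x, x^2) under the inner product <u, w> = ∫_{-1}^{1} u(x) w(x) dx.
g(x) = 4*x^2/7 + 9*x/5 - 44/35

The best approximation g ∈ W is the orthogonal projection of f onto W. Writing g = a_0 + a_1 x + a_2 x^2, the coefficients solve the normal equations G · a = b where
  G_{ij} = <φ_i, φ_j> and b_i = <f, φ_i>, with φ_0 = 1, φ_1 = x, φ_2 = x^2.
G =
  [2, 0, 2/3]
  [0, 2/3, 0]
  [2/3, 0, 2/5],
b = (-32/15, 6/5, -64/105).
Solving gives a_0 = -44/35, a_1 = 9/5, a_2 = 4/7, so
  g(x) = 4*x^2/7 + 9*x/5 - 44/35.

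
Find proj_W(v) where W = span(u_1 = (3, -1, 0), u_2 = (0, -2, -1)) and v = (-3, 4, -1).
proj_W(v) = (-153/46, 139/46, 22/23)

Set up U = [u_1 | ... | u_2] ∈ R^(3×2). The projector onto W = col(U) is P = U (U^T U)^(-1) U^T.
Compute U^T U =
  [10, 2]
  [2, 5],
and U^T v = (-13, -7).
Solve U^T U · c = U^T v for the coefficients: c = (-51/46, -22/23). The projection is proj_W(v) = U c.
Check: (v - proj_W(v)) · u_1 = 0  (should be 0).
Check: (v - proj_W(v)) · u_2 = 0  (should be 0).
Result: proj_W(v) = (-153/46, 139/46, 22/23).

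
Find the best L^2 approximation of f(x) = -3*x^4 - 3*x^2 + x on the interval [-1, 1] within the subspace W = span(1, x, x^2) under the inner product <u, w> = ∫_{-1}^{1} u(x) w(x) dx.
g(x) = -39*x^2/7 + x + 9/35

The best approximation g ∈ W is the orthogonal projection of f onto W. Writing g = a_0 + a_1 x + a_2 x^2, the coefficients solve the normal equations G · a = b where
  G_{ij} = <φ_i, φ_j> and b_i = <f, φ_i>, with φ_0 = 1, φ_1 = x, φ_2 = x^2.
G =
  [2, 0, 2/3]
  [0, 2/3, 0]
  [2/3, 0, 2/5],
b = (-16/5, 2/3, -72/35).
Solving gives a_0 = 9/35, a_1 = 1, a_2 = -39/7, so
  g(x) = -39*x^2/7 + x + 9/35.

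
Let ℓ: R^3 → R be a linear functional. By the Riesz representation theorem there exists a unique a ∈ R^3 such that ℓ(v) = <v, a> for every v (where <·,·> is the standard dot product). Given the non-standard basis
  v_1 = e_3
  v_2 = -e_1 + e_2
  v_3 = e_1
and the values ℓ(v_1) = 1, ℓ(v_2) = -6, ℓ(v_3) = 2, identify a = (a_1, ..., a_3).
a = (2, -4, 1)

Write a = (a_1, ..., a_3) in the standard basis. For each basis vector v_i, ℓ(v_i) = <v_i, a> is a linear equation in the a_j's. Collect the n equations into a matrix system V a = ℓ, where row i of V is v_i (expressed in the standard basis). Since V is invertible (lower-triangular with 1s on the diagonal, up to permutation), solve by back-substitution:
  V =
[[0, 0, 1],
 [-1, 1, 0],
 [1, 0, 0]]
  V a = (1, -6, 2)
Solving gives a = (2, -4, 1).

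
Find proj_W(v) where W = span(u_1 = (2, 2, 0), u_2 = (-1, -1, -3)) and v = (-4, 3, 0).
proj_W(v) = (-1/2, -1/2, 0)

Set up U = [u_1 | ... | u_2] ∈ R^(3×2). The projector onto W = col(U) is P = U (U^T U)^(-1) U^T.
Compute U^T U =
  [8, -4]
  [-4, 11],
and U^T v = (-2, 1).
Solve U^T U · c = U^T v for the coefficients: c = (-1/4, 0). The projection is proj_W(v) = U c.
Check: (v - proj_W(v)) · u_1 = 0  (should be 0).
Check: (v - proj_W(v)) · u_2 = 0  (should be 0).
Result: proj_W(v) = (-1/2, -1/2, 0).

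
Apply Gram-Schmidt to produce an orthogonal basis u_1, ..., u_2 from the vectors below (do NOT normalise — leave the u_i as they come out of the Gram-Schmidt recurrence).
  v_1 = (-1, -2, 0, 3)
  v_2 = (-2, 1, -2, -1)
Orthogonal basis:
  u_1 = (-1, -2, 0, 3)
  u_2 = (-31/14, 4/7, -2, -5/14)

Apply the Gram-Schmidt recurrence
  u_1 = v_1
  u_i = v_i − Σ_{j<i} ((v_i · u_j) / (u_j · u_j)) · u_j.

Step by step this gives:
  u_1 = (-1, -2, 0, 3)
  u_2 = (-31/14, 4/7, -2, -5/14)

Orthogonality check:
  u_2 · u_1 = 0 (should be 0)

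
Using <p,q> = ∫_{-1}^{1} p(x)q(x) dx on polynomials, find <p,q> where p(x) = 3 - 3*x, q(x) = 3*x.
<p,q> = -6

Expand the product: p(x)·q(x) = -9*x^2 + 9*x.
∫_{-1}^{1} of each monomial x^k gives [2/(k+1) if k even, 0 if k odd]. Integrating term-by-term (or equivalently evaluating the antiderivative F(x) = -3*x^3 + 9*x^2/2 at the endpoints):
  F(1) − F(−1) = 3/2 − (15/2) = -6.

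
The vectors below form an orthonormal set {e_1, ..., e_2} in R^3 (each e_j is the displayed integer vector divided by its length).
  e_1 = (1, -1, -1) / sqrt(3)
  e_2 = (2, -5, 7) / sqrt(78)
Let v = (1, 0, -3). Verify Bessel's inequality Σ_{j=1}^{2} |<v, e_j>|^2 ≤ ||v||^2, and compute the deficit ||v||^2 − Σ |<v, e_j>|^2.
Σ |<v, e_j>|^2 = 259/26; ||v||^2 = 10; deficit = 1/26

Write each e_j = u_j / sqrt(<u_j, u_j>) where u_j is the displayed integer vector. Then <v, e_j> = <v, u_j> / sqrt(<u_j, u_j>), so |<v, e_j>|^2 = <v, u_j>^2 / <u_j, u_j>.
Coefficients: <v, e_1> = 4/sqrt(3), <v, e_2> = -19/sqrt(78).
Square and sum: Σ |<v, e_j>|^2 = 259/26.
Compute ||v||^2 = v·v = 10.
Deficit = 10 − 259/26 = 1/26 ≥ 0, confirming Bessel's inequality. (The deficit equals ||v − Σ <v,e_j> e_j||^2, the squared distance from v to span{e_j}.)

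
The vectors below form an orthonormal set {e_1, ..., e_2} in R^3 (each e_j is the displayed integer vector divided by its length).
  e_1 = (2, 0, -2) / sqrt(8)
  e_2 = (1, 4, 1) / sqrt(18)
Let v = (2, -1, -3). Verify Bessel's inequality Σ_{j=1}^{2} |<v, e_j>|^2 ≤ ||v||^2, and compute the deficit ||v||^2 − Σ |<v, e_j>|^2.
Σ |<v, e_j>|^2 = 125/9; ||v||^2 = 14; deficit = 1/9

Write each e_j = u_j / sqrt(<u_j, u_j>) where u_j is the displayed integer vector. Then <v, e_j> = <v, u_j> / sqrt(<u_j, u_j>), so |<v, e_j>|^2 = <v, u_j>^2 / <u_j, u_j>.
Coefficients: <v, e_1> = 10/sqrt(8), <v, e_2> = -5/sqrt(18).
Square and sum: Σ |<v, e_j>|^2 = 125/9.
Compute ||v||^2 = v·v = 14.
Deficit = 14 − 125/9 = 1/9 ≥ 0, confirming Bessel's inequality. (The deficit equals ||v − Σ <v,e_j> e_j||^2, the squared distance from v to span{e_j}.)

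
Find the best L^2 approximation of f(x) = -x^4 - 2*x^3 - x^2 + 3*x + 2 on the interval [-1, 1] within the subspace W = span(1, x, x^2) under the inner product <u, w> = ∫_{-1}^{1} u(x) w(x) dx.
g(x) = -13*x^2/7 + 9*x/5 + 73/35

The best approximation g ∈ W is the orthogonal projection of f onto W. Writing g = a_0 + a_1 x + a_2 x^2, the coefficients solve the normal equations G · a = b where
  G_{ij} = <φ_i, φ_j> and b_i = <f, φ_i>, with φ_0 = 1, φ_1 = x, φ_2 = x^2.
G =
  [2, 0, 2/3]
  [0, 2/3, 0]
  [2/3, 0, 2/5],
b = (44/15, 6/5, 68/105).
Solving gives a_0 = 73/35, a_1 = 9/5, a_2 = -13/7, so
  g(x) = -13*x^2/7 + 9*x/5 + 73/35.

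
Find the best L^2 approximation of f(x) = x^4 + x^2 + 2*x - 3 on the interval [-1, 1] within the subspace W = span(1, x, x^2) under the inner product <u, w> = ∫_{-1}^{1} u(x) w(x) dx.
g(x) = 13*x^2/7 + 2*x - 108/35

The best approximation g ∈ W is the orthogonal projection of f onto W. Writing g = a_0 + a_1 x + a_2 x^2, the coefficients solve the normal equations G · a = b where
  G_{ij} = <φ_i, φ_j> and b_i = <f, φ_i>, with φ_0 = 1, φ_1 = x, φ_2 = x^2.
G =
  [2, 0, 2/3]
  [0, 2/3, 0]
  [2/3, 0, 2/5],
b = (-74/15, 4/3, -46/35).
Solving gives a_0 = -108/35, a_1 = 2, a_2 = 13/7, so
  g(x) = 13*x^2/7 + 2*x - 108/35.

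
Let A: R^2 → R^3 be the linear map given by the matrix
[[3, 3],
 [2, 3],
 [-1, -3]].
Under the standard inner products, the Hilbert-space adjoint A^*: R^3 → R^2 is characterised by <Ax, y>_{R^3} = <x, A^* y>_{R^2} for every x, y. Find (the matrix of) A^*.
A^* = A^T =
[[3, 2, -1],
 [3, 3, -3]]

For real matrices with standard dot products, the defining identity <Ax, y> = <x, A^* y> gives (Ax)^T y = x^T (A^*) y, i.e. x^T A^T y = x^T (A^*) y. Since this holds for all x, y, we must have A^* = A^T. Therefore
A^* =
[[3, 2, -1],
 [3, 3, -3]].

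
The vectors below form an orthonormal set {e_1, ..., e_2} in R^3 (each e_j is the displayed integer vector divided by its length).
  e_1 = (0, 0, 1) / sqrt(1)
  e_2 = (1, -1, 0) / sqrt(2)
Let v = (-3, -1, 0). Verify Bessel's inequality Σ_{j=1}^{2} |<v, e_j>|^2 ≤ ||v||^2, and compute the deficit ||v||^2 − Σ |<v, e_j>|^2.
Σ |<v, e_j>|^2 = 2; ||v||^2 = 10; deficit = 8

Write each e_j = u_j / sqrt(<u_j, u_j>) where u_j is the displayed integer vector. Then <v, e_j> = <v, u_j> / sqrt(<u_j, u_j>), so |<v, e_j>|^2 = <v, u_j>^2 / <u_j, u_j>.
Coefficients: <v, e_1> = 0/sqrt(1), <v, e_2> = -2/sqrt(2).
Square and sum: Σ |<v, e_j>|^2 = 2.
Compute ||v||^2 = v·v = 10.
Deficit = 10 − 2 = 8 ≥ 0, confirming Bessel's inequality. (The deficit equals ||v − Σ <v,e_j> e_j||^2, the squared distance from v to span{e_j}.)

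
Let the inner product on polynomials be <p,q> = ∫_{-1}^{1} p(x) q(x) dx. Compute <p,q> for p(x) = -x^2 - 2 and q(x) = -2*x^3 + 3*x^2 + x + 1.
<p,q> = -148/15

Expand the product: p(x)·q(x) = 2*x^5 - 3*x^4 + 3*x^3 - 7*x^2 - 2*x - 2.
∫_{-1}^{1} of each monomial x^k gives [2/(k+1) if k even, 0 if k odd]. Integrating term-by-term (or equivalently evaluating the antiderivative F(x) = x^6/3 - 3*x^5/5 + 3*x^4/4 - 7*x^3/3 - x^2 - 2*x at the endpoints):
  F(1) − F(−1) = -97/20 − (301/60) = -148/15.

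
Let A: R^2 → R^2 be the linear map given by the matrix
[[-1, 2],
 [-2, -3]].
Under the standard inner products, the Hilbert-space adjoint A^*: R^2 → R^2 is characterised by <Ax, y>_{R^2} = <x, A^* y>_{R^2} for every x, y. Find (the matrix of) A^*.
A^* = A^T =
[[-1, -2],
 [2, -3]]

For real matrices with standard dot products, the defining identity <Ax, y> = <x, A^* y> gives (Ax)^T y = x^T (A^*) y, i.e. x^T A^T y = x^T (A^*) y. Since this holds for all x, y, we must have A^* = A^T. Therefore
A^* =
[[-1, -2],
 [2, -3]].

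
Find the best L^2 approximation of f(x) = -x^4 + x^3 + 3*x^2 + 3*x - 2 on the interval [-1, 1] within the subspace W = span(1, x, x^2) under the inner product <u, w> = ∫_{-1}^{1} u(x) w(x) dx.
g(x) = 15*x^2/7 + 18*x/5 - 67/35

The best approximation g ∈ W is the orthogonal projection of f onto W. Writing g = a_0 + a_1 x + a_2 x^2, the coefficients solve the normal equations G · a = b where
  G_{ij} = <φ_i, φ_j> and b_i = <f, φ_i>, with φ_0 = 1, φ_1 = x, φ_2 = x^2.
G =
  [2, 0, 2/3]
  [0, 2/3, 0]
  [2/3, 0, 2/5],
b = (-12/5, 12/5, -44/105).
Solving gives a_0 = -67/35, a_1 = 18/5, a_2 = 15/7, so
  g(x) = 15*x^2/7 + 18*x/5 - 67/35.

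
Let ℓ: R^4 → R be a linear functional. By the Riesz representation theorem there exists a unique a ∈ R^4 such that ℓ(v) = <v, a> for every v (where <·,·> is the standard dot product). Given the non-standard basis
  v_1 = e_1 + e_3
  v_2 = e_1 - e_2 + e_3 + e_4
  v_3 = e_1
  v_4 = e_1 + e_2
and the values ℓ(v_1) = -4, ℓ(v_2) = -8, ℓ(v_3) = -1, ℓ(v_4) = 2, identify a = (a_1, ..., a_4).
a = (-1, 3, -3, -1)

Write a = (a_1, ..., a_4) in the standard basis. For each basis vector v_i, ℓ(v_i) = <v_i, a> is a linear equation in the a_j's. Collect the n equations into a matrix system V a = ℓ, where row i of V is v_i (expressed in the standard basis). Since V is invertible (lower-triangular with 1s on the diagonal, up to permutation), solve by back-substitution:
  V =
[[1, 0, 1, 0],
 [1, -1, 1, 1],
 [1, 0, 0, 0],
 [1, 1, 0, 0]]
  V a = (-4, -8, -1, 2)
Solving gives a = (-1, 3, -3, -1).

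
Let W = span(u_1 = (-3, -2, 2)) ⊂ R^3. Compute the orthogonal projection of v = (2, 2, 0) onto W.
proj_W(v) = (30/17, 20/17, -20/17)

Set up U = [u_1 | ... | u_1] ∈ R^(3×1). The projector onto W = col(U) is P = U (U^T U)^(-1) U^T.
Compute U^T U =
  [17],
and U^T v = (-10).
Solve U^T U · c = U^T v for the coefficients: c = (-10/17). The projection is proj_W(v) = U c.
Check: (v - proj_W(v)) · u_1 = 0  (should be 0).
Result: proj_W(v) = (30/17, 20/17, -20/17).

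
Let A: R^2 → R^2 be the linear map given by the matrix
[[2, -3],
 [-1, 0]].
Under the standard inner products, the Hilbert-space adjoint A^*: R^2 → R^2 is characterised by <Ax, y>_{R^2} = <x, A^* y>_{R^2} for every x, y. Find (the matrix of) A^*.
A^* = A^T =
[[2, -1],
 [-3, 0]]

For real matrices with standard dot products, the defining identity <Ax, y> = <x, A^* y> gives (Ax)^T y = x^T (A^*) y, i.e. x^T A^T y = x^T (A^*) y. Since this holds for all x, y, we must have A^* = A^T. Therefore
A^* =
[[2, -1],
 [-3, 0]].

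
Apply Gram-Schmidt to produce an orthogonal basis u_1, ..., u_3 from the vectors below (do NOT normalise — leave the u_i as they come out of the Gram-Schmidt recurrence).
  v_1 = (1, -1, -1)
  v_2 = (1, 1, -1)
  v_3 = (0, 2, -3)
Orthogonal basis:
  u_1 = (1, -1, -1)
  u_2 = (2/3, 4/3, -2/3)
  u_3 = (-3/2, 0, -3/2)

Apply the Gram-Schmidt recurrence
  u_1 = v_1
  u_i = v_i − Σ_{j<i} ((v_i · u_j) / (u_j · u_j)) · u_j.

Step by step this gives:
  u_1 = (1, -1, -1)
  u_2 = (2/3, 4/3, -2/3)
  u_3 = (-3/2, 0, -3/2)

Orthogonality check:
  u_2 · u_1 = 0 (should be 0)
  u_3 · u_1 = 0 (should be 0)
  u_3 · u_2 = 0 (should be 0)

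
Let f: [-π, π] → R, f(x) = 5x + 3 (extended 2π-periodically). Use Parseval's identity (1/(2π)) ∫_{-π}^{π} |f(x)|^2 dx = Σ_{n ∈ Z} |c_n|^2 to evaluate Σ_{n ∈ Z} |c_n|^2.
Σ |c_n|^2 = 25π^2/3 + 9

Expand and integrate term by term over [-π, π]:
  ∫ (5x)^2 dx = 25·(2π^3/3); ∫ 2·5·(3)·x dx = 0 (odd integrand); ∫ 3^2 dx = 9·2π.
So (1/(2π)) ∫_{-π}^{π} (5x + 3)^2 dx = 25π^2/3 + 9 = 25π^2/3 + 9.
Parseval ⇒ Σ |c_n|^2 = 25π^2/3 + 9.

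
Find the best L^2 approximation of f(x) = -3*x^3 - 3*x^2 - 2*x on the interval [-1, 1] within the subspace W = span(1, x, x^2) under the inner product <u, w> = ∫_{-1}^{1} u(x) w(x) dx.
g(x) = -3*x^2 - 19*x/5

The best approximation g ∈ W is the orthogonal projection of f onto W. Writing g = a_0 + a_1 x + a_2 x^2, the coefficients solve the normal equations G · a = b where
  G_{ij} = <φ_i, φ_j> and b_i = <f, φ_i>, with φ_0 = 1, φ_1 = x, φ_2 = x^2.
G =
  [2, 0, 2/3]
  [0, 2/3, 0]
  [2/3, 0, 2/5],
b = (-2, -38/15, -6/5).
Solving gives a_0 = 0, a_1 = -19/5, a_2 = -3, so
  g(x) = -3*x^2 - 19*x/5.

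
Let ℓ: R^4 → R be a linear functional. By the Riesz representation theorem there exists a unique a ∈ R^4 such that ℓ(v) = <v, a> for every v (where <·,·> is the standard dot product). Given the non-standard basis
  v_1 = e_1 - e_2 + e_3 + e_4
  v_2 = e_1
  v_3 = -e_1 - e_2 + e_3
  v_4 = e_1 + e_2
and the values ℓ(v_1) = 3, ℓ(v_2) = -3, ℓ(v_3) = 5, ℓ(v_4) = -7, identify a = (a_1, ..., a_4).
a = (-3, -4, -2, 4)

Write a = (a_1, ..., a_4) in the standard basis. For each basis vector v_i, ℓ(v_i) = <v_i, a> is a linear equation in the a_j's. Collect the n equations into a matrix system V a = ℓ, where row i of V is v_i (expressed in the standard basis). Since V is invertible (lower-triangular with 1s on the diagonal, up to permutation), solve by back-substitution:
  V =
[[1, -1, 1, 1],
 [1, 0, 0, 0],
 [-1, -1, 1, 0],
 [1, 1, 0, 0]]
  V a = (3, -3, 5, -7)
Solving gives a = (-3, -4, -2, 4).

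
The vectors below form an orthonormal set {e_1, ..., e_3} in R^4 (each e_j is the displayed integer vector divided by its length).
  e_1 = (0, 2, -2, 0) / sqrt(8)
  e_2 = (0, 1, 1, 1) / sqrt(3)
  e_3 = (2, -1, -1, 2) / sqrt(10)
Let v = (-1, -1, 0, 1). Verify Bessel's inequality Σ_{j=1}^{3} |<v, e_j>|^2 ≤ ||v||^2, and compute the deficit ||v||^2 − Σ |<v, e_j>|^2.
Σ |<v, e_j>|^2 = 3/5; ||v||^2 = 3; deficit = 12/5

Write each e_j = u_j / sqrt(<u_j, u_j>) where u_j is the displayed integer vector. Then <v, e_j> = <v, u_j> / sqrt(<u_j, u_j>), so |<v, e_j>|^2 = <v, u_j>^2 / <u_j, u_j>.
Coefficients: <v, e_1> = -2/sqrt(8), <v, e_2> = 0/sqrt(3), <v, e_3> = 1/sqrt(10).
Square and sum: Σ |<v, e_j>|^2 = 3/5.
Compute ||v||^2 = v·v = 3.
Deficit = 3 − 3/5 = 12/5 ≥ 0, confirming Bessel's inequality. (The deficit equals ||v − Σ <v,e_j> e_j||^2, the squared distance from v to span{e_j}.)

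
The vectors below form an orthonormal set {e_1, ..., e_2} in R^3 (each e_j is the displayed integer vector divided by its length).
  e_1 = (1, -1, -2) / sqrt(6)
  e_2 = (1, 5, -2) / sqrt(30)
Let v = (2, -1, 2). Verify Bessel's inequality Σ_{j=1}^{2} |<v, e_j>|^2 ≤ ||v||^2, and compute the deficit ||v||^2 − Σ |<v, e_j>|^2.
Σ |<v, e_j>|^2 = 9/5; ||v||^2 = 9; deficit = 36/5

Write each e_j = u_j / sqrt(<u_j, u_j>) where u_j is the displayed integer vector. Then <v, e_j> = <v, u_j> / sqrt(<u_j, u_j>), so |<v, e_j>|^2 = <v, u_j>^2 / <u_j, u_j>.
Coefficients: <v, e_1> = -1/sqrt(6), <v, e_2> = -7/sqrt(30).
Square and sum: Σ |<v, e_j>|^2 = 9/5.
Compute ||v||^2 = v·v = 9.
Deficit = 9 − 9/5 = 36/5 ≥ 0, confirming Bessel's inequality. (The deficit equals ||v − Σ <v,e_j> e_j||^2, the squared distance from v to span{e_j}.)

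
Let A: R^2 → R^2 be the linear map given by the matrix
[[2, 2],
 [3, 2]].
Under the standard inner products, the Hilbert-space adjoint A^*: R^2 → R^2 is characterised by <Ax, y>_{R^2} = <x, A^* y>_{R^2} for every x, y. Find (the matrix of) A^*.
A^* = A^T =
[[2, 3],
 [2, 2]]

For real matrices with standard dot products, the defining identity <Ax, y> = <x, A^* y> gives (Ax)^T y = x^T (A^*) y, i.e. x^T A^T y = x^T (A^*) y. Since this holds for all x, y, we must have A^* = A^T. Therefore
A^* =
[[2, 3],
 [2, 2]].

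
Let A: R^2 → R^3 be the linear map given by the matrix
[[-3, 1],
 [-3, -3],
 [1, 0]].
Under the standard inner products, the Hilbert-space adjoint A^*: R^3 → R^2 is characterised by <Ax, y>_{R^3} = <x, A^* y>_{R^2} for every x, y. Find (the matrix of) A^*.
A^* = A^T =
[[-3, -3, 1],
 [1, -3, 0]]

For real matrices with standard dot products, the defining identity <Ax, y> = <x, A^* y> gives (Ax)^T y = x^T (A^*) y, i.e. x^T A^T y = x^T (A^*) y. Since this holds for all x, y, we must have A^* = A^T. Therefore
A^* =
[[-3, -3, 1],
 [1, -3, 0]].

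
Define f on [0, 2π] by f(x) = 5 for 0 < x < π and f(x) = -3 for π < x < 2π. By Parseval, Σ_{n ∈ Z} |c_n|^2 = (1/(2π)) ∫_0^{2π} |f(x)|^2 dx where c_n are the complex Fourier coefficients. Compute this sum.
Σ |c_n|^2 = 17

Parseval equates the L^2 energy of f (normalised by 1/(2π)) with the ℓ^2 sum of its Fourier coefficients: (1/(2π)) ∫_0^{2π} |f|^2 = Σ |c_n|^2.
Compute the left side: (1/(2π)) [∫_0^π 5^2 dx + ∫_π^{2π} (-3)^2 dx] = (1/(2π)) · (25π + 9π) = (25 + 9)/2 = 17.
So Σ_{n ∈ Z} |c_n|^2 = 17.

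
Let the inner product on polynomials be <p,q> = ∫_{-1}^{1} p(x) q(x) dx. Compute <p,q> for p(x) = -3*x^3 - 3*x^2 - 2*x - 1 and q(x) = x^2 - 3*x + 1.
<p,q> = 26/15

Expand the product: p(x)·q(x) = -3*x^5 + 6*x^4 + 4*x^3 + 2*x^2 + x - 1.
∫_{-1}^{1} of each monomial x^k gives [2/(k+1) if k even, 0 if k odd]. Integrating term-by-term (or equivalently evaluating the antiderivative F(x) = -x^6/2 + 6*x^5/5 + x^4 + 2*x^3/3 + x^2/2 - x at the endpoints):
  F(1) − F(−1) = 28/15 − (2/15) = 26/15.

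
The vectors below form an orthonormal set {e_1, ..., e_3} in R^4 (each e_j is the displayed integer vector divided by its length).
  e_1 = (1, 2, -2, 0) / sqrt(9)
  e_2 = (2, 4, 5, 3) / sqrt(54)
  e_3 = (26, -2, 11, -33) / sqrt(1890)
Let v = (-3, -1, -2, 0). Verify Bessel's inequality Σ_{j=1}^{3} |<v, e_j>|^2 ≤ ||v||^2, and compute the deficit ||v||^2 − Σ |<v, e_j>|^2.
Σ |<v, e_j>|^2 = 63/5; ||v||^2 = 14; deficit = 7/5

Write each e_j = u_j / sqrt(<u_j, u_j>) where u_j is the displayed integer vector. Then <v, e_j> = <v, u_j> / sqrt(<u_j, u_j>), so |<v, e_j>|^2 = <v, u_j>^2 / <u_j, u_j>.
Coefficients: <v, e_1> = -1/sqrt(9), <v, e_2> = -20/sqrt(54), <v, e_3> = -98/sqrt(1890).
Square and sum: Σ |<v, e_j>|^2 = 63/5.
Compute ||v||^2 = v·v = 14.
Deficit = 14 − 63/5 = 7/5 ≥ 0, confirming Bessel's inequality. (The deficit equals ||v − Σ <v,e_j> e_j||^2, the squared distance from v to span{e_j}.)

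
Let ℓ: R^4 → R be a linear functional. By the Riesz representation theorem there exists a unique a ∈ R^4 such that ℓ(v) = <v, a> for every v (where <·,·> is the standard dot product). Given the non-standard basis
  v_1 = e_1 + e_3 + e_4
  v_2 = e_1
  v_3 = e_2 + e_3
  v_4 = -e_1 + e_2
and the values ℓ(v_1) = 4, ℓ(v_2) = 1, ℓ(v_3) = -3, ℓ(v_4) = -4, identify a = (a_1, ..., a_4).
a = (1, -3, 0, 3)

Write a = (a_1, ..., a_4) in the standard basis. For each basis vector v_i, ℓ(v_i) = <v_i, a> is a linear equation in the a_j's. Collect the n equations into a matrix system V a = ℓ, where row i of V is v_i (expressed in the standard basis). Since V is invertible (lower-triangular with 1s on the diagonal, up to permutation), solve by back-substitution:
  V =
[[1, 0, 1, 1],
 [1, 0, 0, 0],
 [0, 1, 1, 0],
 [-1, 1, 0, 0]]
  V a = (4, 1, -3, -4)
Solving gives a = (1, -3, 0, 3).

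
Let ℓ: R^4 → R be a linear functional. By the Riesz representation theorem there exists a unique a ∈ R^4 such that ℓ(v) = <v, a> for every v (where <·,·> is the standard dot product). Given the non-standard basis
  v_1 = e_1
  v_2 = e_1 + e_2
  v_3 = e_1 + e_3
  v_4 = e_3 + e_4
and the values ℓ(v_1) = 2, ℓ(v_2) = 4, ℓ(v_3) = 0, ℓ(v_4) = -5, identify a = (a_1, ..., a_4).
a = (2, 2, -2, -3)

Write a = (a_1, ..., a_4) in the standard basis. For each basis vector v_i, ℓ(v_i) = <v_i, a> is a linear equation in the a_j's. Collect the n equations into a matrix system V a = ℓ, where row i of V is v_i (expressed in the standard basis). Since V is invertible (lower-triangular with 1s on the diagonal, up to permutation), solve by back-substitution:
  V =
[[1, 0, 0, 0],
 [1, 1, 0, 0],
 [1, 0, 1, 0],
 [0, 0, 1, 1]]
  V a = (2, 4, 0, -5)
Solving gives a = (2, 2, -2, -3).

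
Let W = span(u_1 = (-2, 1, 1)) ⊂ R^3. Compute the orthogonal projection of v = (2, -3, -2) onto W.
proj_W(v) = (3, -3/2, -3/2)

Set up U = [u_1 | ... | u_1] ∈ R^(3×1). The projector onto W = col(U) is P = U (U^T U)^(-1) U^T.
Compute U^T U =
  [6],
and U^T v = (-9).
Solve U^T U · c = U^T v for the coefficients: c = (-3/2). The projection is proj_W(v) = U c.
Check: (v - proj_W(v)) · u_1 = 0  (should be 0).
Result: proj_W(v) = (3, -3/2, -3/2).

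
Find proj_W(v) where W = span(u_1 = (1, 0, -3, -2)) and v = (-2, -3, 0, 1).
proj_W(v) = (-2/7, 0, 6/7, 4/7)

Set up U = [u_1 | ... | u_1] ∈ R^(4×1). The projector onto W = col(U) is P = U (U^T U)^(-1) U^T.
Compute U^T U =
  [14],
and U^T v = (-4).
Solve U^T U · c = U^T v for the coefficients: c = (-2/7). The projection is proj_W(v) = U c.
Check: (v - proj_W(v)) · u_1 = 0  (should be 0).
Result: proj_W(v) = (-2/7, 0, 6/7, 4/7).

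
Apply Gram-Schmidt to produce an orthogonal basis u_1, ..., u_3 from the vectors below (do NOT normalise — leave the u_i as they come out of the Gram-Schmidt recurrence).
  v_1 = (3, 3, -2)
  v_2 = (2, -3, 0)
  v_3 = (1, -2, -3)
Orthogonal basis:
  u_1 = (3, 3, -2)
  u_2 = (53/22, -57/22, -3/11)
  u_3 = (-282/277, -188/277, -705/277)

Apply the Gram-Schmidt recurrence
  u_1 = v_1
  u_i = v_i − Σ_{j<i} ((v_i · u_j) / (u_j · u_j)) · u_j.

Step by step this gives:
  u_1 = (3, 3, -2)
  u_2 = (53/22, -57/22, -3/11)
  u_3 = (-282/277, -188/277, -705/277)

Orthogonality check:
  u_2 · u_1 = 0 (should be 0)
  u_3 · u_1 = 0 (should be 0)
  u_3 · u_2 = 0 (should be 0)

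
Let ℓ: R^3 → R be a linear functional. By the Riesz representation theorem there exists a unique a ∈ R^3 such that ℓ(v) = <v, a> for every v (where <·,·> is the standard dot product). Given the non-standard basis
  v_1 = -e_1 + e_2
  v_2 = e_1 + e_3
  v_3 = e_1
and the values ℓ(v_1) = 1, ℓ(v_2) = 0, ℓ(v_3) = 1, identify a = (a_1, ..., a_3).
a = (1, 2, -1)

Write a = (a_1, ..., a_3) in the standard basis. For each basis vector v_i, ℓ(v_i) = <v_i, a> is a linear equation in the a_j's. Collect the n equations into a matrix system V a = ℓ, where row i of V is v_i (expressed in the standard basis). Since V is invertible (lower-triangular with 1s on the diagonal, up to permutation), solve by back-substitution:
  V =
[[-1, 1, 0],
 [1, 0, 1],
 [1, 0, 0]]
  V a = (1, 0, 1)
Solving gives a = (1, 2, -1).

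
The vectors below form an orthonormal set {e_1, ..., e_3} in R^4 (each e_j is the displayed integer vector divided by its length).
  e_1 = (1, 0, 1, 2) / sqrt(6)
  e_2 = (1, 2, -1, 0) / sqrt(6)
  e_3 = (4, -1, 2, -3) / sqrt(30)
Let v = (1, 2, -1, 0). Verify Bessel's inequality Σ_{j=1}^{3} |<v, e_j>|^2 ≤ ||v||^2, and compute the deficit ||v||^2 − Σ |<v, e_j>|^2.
Σ |<v, e_j>|^2 = 6; ||v||^2 = 6; deficit = 0

Write each e_j = u_j / sqrt(<u_j, u_j>) where u_j is the displayed integer vector. Then <v, e_j> = <v, u_j> / sqrt(<u_j, u_j>), so |<v, e_j>|^2 = <v, u_j>^2 / <u_j, u_j>.
Coefficients: <v, e_1> = 0/sqrt(6), <v, e_2> = 6/sqrt(6), <v, e_3> = 0/sqrt(30).
Square and sum: Σ |<v, e_j>|^2 = 6.
Compute ||v||^2 = v·v = 6.
Deficit = 6 − 6 = 0 ≥ 0, confirming Bessel's inequality. (The deficit equals ||v − Σ <v,e_j> e_j||^2, the squared distance from v to span{e_j}.)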